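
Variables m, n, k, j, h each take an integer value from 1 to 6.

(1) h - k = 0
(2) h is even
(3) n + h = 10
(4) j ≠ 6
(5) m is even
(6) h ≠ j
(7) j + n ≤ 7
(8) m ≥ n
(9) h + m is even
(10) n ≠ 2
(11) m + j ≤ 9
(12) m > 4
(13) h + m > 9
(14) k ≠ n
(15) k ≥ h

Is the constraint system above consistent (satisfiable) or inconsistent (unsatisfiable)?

Satisfiable

Setting (m, n, k, j, h) = (6, 4, 6, 1, 6) satisfies everything: constraint 1: h - k = 0; constraint 3: n + h = 10, and the others follow.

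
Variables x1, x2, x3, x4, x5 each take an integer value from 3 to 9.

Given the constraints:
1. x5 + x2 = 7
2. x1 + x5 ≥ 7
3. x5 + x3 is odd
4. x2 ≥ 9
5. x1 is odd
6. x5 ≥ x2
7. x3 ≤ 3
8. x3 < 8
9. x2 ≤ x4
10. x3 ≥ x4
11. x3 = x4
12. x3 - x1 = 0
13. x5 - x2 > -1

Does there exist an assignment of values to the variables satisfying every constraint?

Unsatisfiable

From constraints 4 and 9: x4 ≥ x2 and x2 ≥ 9, so x4 ≥ 9. From constraints 7 and 10: x4 ≤ x3 and x3 ≤ 3, so x4 ≤ 3. But 3 < 9, so no value of x4 works.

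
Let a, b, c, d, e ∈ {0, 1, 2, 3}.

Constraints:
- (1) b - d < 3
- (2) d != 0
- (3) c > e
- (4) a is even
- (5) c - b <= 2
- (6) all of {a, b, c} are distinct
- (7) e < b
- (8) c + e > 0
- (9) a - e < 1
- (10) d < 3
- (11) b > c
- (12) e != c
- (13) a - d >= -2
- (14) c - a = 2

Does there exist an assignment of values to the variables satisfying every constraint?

The assignment a = 0, b = 3, c = 2, d = 2, e = 0 works:
  constraint 1 holds since b - d = 1.
  constraint 5 holds since c - b = -1.
  constraint 8 holds since c + e = 2.
The rest check out directly.

Satisfiable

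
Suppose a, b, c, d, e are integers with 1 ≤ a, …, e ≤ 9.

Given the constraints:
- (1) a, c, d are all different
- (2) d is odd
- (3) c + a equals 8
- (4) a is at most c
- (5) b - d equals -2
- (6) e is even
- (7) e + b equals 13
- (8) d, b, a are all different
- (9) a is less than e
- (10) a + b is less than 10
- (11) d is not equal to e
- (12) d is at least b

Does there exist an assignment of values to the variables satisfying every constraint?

Take a = 1, b = 7, c = 7, d = 9, e = 6. Then constraint 3: c + a = 8; constraint 5: b - d = -2; constraint 7: e + b = 13, and every other listed constraint is also met.

Satisfiable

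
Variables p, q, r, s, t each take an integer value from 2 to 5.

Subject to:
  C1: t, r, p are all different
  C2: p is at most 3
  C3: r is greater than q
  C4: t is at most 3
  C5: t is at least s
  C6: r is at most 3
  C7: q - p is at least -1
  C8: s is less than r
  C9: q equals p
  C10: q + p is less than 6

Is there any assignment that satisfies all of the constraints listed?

Unsatisfiable

Constraints 2, 4, and 6 confine each of t, r, p to the 2 values {2, 3} (the domain already gives each ≥ 2).
Constraint 1 requires all 3 of them to be distinct, but only 2 values are available — impossible by the pigeonhole principle.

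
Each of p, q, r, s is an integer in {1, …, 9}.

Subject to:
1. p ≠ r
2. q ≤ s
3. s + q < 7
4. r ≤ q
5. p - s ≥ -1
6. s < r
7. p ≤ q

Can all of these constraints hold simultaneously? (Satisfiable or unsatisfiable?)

Unsatisfiable

Constraints 2, 4, and 6 give r ≤ q, q ≤ s, s < r. Chaining: r ≤ q ≤ s < r, which forces r < r — impossible.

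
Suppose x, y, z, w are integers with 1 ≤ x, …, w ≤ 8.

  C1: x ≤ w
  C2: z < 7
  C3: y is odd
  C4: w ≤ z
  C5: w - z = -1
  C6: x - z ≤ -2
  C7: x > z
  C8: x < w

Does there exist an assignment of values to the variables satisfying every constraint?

Constraints 4, 7, and 8 give x < w, w ≤ z, z < x. Chaining: x < w ≤ z < x, which forces x < x — impossible.

Unsatisfiable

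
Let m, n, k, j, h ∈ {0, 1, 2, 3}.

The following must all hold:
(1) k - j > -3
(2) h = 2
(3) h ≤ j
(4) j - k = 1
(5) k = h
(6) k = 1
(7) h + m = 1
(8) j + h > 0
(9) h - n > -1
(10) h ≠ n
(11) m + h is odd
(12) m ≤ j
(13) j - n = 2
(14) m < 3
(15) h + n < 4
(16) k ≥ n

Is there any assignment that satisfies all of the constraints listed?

Unsatisfiable

Constraint 6 fixes k = 1 and constraint 2 fixes h = 2, but constraint 5 requires k = h. Since 1 ≠ 2, contradiction.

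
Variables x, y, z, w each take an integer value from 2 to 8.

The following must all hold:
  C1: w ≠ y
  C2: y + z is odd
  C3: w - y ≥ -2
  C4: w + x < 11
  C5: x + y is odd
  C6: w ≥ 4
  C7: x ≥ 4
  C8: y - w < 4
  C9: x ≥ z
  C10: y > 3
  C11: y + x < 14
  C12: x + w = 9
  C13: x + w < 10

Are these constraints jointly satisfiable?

Satisfiable

Take x = 5, y = 6, z = 3, w = 4. Then constraint 3: w - y = -2; constraint 4: w + x = 9; constraint 8: y - w = 2, and every other listed constraint is also met.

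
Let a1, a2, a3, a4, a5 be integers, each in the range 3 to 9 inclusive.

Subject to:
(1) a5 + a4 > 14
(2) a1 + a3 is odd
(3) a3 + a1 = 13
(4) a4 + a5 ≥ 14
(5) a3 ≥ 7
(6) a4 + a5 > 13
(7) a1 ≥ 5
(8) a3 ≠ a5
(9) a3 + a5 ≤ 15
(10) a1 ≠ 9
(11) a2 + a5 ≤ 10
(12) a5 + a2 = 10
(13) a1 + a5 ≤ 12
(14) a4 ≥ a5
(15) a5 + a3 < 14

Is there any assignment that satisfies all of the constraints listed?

Satisfiable

One satisfying assignment is a1 = 6, a2 = 4, a3 = 7, a4 = 9, a5 = 6.
For the less obvious constraints — constraint 1: a5 + a4 = 15; constraint 3: a3 + a1 = 13; constraint 4: a4 + a5 = 15 — and the others hold by inspection.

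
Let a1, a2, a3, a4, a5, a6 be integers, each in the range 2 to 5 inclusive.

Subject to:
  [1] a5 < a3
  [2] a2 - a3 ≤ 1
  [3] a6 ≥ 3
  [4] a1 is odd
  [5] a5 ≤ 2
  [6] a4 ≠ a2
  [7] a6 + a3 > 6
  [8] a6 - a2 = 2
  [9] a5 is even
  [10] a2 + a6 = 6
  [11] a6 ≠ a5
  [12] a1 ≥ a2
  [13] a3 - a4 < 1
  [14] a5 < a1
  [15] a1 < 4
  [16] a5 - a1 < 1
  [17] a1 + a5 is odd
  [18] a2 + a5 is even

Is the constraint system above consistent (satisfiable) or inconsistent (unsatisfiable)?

One satisfying assignment is a1 = 3, a2 = 2, a3 = 3, a4 = 3, a5 = 2, a6 = 4.
For the less obvious constraints — constraint 2: a2 - a3 = -1; constraint 7: a6 + a3 = 7; constraint 8: a6 - a2 = 2 — and the others hold by inspection.

Satisfiable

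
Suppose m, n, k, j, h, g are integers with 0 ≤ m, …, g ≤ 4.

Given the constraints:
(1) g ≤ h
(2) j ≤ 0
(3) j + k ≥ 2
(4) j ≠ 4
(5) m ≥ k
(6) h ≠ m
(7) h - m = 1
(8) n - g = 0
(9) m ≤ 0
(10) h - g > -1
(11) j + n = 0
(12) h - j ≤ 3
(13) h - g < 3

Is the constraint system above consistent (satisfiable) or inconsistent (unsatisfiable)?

From constraint 2: j ≤ 0. From constraints 5 and 9: k ≤ m ≤ 0. Hence j + k ≤ 0. But constraint 3 requires j + k ≥ 2, and 2 > 0. Contradiction.

Unsatisfiable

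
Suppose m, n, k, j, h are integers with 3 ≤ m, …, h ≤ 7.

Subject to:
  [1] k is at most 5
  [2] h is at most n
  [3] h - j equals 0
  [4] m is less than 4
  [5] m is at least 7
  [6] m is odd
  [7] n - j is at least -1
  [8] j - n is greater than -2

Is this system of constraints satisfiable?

Unsatisfiable

From constraint 5: m ≥ 7. From constraint 4: m ≤ 3. But 3 < 7, so no value of m works.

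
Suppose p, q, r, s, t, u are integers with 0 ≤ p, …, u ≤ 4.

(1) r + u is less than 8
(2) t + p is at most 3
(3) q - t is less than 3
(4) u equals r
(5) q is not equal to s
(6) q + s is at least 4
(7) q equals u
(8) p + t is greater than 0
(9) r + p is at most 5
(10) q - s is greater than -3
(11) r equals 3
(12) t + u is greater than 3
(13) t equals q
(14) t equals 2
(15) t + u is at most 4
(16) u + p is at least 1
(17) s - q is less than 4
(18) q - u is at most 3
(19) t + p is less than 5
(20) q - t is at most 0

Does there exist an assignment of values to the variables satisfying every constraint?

Constraint 14 fixes t = 2 and constraint 11 fixes r = 3. Constraints 4, 7, and 13 give t = q = u = r, so t = r. But 2 ≠ 3 — contradiction.

Unsatisfiable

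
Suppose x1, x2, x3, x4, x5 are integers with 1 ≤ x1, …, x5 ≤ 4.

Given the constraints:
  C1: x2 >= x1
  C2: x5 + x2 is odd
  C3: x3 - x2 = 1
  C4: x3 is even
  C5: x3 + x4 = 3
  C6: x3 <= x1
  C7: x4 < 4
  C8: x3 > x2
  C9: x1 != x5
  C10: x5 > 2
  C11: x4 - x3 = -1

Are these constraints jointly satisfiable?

Unsatisfiable

Constraints 1, 6, and 8 give x3 ≤ x1, x1 ≤ x2, x2 < x3. Chaining: x3 ≤ x1 ≤ x2 < x3, which forces x3 < x3 — impossible.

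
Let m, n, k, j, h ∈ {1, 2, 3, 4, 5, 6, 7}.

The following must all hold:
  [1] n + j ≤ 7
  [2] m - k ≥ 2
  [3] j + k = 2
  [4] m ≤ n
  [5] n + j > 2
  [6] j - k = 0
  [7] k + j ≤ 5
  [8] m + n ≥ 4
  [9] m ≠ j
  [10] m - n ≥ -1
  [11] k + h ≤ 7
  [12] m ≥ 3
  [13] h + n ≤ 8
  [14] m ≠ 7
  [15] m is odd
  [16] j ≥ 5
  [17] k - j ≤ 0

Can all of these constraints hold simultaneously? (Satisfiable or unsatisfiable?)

From constraints 4 and 12: n ≥ m ≥ 3. From constraint 16: j ≥ 5. Hence n + j ≥ 8. But constraint 1 requires n + j ≤ 7, and 7 < 8. Contradiction.

Unsatisfiable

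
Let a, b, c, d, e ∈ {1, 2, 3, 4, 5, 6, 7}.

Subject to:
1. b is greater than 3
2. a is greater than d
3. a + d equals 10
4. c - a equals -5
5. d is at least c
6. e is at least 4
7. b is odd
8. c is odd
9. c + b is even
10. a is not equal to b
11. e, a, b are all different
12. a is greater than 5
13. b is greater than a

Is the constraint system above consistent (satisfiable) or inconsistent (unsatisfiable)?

The assignment a = 6, b = 7, c = 1, d = 4, e = 4 works:
  constraint 3 holds since a + d = 10.
  constraint 4 holds since c - a = -5.
  constraint 11 holds since values 4, 6, 7 are distinct.
The rest check out directly.

Satisfiable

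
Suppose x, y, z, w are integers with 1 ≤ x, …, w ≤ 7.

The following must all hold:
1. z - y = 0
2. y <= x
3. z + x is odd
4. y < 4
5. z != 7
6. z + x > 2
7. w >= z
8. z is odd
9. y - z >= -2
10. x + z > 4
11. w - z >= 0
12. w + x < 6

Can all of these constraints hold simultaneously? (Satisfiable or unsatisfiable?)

Setting (x, y, z, w) = (4, 1, 1, 1) satisfies everything: constraint 1: z - y = 0; constraint 6: z + x = 5, and the others follow.

Satisfiable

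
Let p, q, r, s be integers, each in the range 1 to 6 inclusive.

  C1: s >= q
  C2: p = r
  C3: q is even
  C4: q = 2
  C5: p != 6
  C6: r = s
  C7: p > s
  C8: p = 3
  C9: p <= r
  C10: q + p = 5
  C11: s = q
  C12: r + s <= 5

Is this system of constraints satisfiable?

Unsatisfiable

Constraint 8 fixes p = 3 and constraint 4 fixes q = 2. Constraints 2, 6, and 11 give p = r = s = q, so p = q. But 3 ≠ 2 — contradiction.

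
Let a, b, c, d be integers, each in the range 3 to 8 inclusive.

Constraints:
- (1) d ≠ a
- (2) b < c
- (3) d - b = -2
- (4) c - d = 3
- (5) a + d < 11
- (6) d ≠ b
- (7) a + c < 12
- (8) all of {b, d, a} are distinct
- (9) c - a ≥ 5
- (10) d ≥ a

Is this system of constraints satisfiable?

Satisfiable

Take a = 3, b = 7, c = 8, d = 5. Then constraint 3: d - b = -2; constraint 4: c - d = 3, and every other listed constraint is also met.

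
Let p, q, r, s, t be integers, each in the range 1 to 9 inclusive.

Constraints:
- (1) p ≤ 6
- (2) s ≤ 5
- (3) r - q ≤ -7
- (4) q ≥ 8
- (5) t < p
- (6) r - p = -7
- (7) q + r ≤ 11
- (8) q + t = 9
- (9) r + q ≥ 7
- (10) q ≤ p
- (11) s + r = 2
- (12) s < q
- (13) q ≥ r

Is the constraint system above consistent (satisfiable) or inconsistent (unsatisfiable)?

From constraints 4 and 10: p ≥ q and q ≥ 8, so p ≥ 8. From constraint 1: p ≤ 6. But 6 < 8, so no value of p works.

Unsatisfiable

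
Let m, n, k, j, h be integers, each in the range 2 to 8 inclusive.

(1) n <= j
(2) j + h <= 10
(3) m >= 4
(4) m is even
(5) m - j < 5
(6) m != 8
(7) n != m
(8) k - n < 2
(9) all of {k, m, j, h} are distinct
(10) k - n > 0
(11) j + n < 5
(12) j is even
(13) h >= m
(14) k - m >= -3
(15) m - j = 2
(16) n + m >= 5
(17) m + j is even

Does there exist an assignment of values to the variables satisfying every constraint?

Satisfiable

One satisfying assignment is m = 4, n = 2, k = 3, j = 2, h = 6.
For the less obvious constraints — constraint 2: j + h = 8; constraint 5: m - j = 2; constraint 8: k - n = 1 — and the others hold by inspection.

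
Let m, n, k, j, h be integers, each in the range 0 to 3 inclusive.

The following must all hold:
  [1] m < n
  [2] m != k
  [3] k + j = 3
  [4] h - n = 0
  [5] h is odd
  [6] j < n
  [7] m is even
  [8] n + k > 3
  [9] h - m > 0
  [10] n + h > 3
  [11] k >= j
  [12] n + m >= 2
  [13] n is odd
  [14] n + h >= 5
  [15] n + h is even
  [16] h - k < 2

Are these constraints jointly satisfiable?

Satisfiable

Take m = 2, n = 3, k = 3, j = 0, h = 3. Then constraint 3: k + j = 3; constraint 4: h - n = 0, and every other listed constraint is also met.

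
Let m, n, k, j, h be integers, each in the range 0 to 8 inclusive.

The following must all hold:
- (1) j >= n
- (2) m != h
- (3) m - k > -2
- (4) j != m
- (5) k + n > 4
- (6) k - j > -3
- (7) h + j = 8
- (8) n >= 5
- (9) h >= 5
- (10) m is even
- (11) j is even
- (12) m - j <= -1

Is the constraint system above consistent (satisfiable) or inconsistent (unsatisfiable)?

Unsatisfiable

From constraint 9: h ≥ 5. From constraints 1 and 8: j ≥ n ≥ 5. Hence h + j ≥ 10. But constraint 7 requires h + j = 8, and 8 < 10. Contradiction.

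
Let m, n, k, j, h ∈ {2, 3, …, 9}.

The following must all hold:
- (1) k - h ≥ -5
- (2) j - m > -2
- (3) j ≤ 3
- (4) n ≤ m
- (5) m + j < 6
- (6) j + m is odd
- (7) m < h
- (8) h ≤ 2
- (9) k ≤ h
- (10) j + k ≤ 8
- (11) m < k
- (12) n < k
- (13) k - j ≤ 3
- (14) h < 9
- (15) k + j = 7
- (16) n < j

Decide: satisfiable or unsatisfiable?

Unsatisfiable

From constraints 8 and 9: k ≤ h ≤ 2. From constraint 3: j ≤ 3. Hence k + j ≤ 5. But constraint 15 requires k + j = 7, and 7 > 5. Contradiction.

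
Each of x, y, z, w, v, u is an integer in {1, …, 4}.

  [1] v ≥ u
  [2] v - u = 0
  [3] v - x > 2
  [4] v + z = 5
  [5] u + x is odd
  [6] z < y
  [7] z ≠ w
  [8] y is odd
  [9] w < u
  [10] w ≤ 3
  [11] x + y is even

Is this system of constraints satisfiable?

Satisfiable

Try x = 1, y = 3, z = 1, w = 2, v = 4, u = 4.
Check constraint 2: v - u = 0; constraint 3: v - x = 3; constraint 4: v + z = 5. The remaining constraints are straightforward to verify.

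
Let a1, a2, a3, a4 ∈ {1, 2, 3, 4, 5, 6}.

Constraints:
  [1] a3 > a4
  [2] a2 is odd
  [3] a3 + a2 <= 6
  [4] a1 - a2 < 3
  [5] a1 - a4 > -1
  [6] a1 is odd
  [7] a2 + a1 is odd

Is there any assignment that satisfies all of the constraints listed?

Unsatisfiable

Constraint 2 makes a2 odd and constraint 6 makes a1 odd, so a2 + a1 must be even. Constraint 7 says a2 + a1 is odd — contradiction.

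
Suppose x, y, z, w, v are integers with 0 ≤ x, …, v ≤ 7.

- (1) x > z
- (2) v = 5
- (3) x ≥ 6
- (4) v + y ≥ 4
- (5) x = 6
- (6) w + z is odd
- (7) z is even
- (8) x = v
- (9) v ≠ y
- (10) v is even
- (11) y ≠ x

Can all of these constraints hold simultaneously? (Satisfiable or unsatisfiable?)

Constraint 5 fixes x = 6 and constraint 2 fixes v = 5, but constraint 8 requires x = v. Since 6 ≠ 5, contradiction.

Unsatisfiable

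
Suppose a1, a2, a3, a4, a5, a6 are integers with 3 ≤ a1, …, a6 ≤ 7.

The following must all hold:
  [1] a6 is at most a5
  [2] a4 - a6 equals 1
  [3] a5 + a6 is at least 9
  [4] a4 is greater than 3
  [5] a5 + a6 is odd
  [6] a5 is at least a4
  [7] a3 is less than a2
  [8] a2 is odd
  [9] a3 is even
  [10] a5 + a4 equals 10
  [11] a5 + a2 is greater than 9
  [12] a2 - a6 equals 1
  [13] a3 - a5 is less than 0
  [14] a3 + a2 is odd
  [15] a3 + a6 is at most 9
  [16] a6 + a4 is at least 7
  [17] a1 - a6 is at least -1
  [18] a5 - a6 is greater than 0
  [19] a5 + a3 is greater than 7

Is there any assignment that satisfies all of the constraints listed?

Satisfiable

The assignment a1 = 6, a2 = 5, a3 = 4, a4 = 5, a5 = 5, a6 = 4 works:
  constraint 2 holds since a4 - a6 = 1.
  constraint 3 holds since a5 + a6 = 9.
  constraint 10 holds since a5 + a4 = 10.
The rest check out directly.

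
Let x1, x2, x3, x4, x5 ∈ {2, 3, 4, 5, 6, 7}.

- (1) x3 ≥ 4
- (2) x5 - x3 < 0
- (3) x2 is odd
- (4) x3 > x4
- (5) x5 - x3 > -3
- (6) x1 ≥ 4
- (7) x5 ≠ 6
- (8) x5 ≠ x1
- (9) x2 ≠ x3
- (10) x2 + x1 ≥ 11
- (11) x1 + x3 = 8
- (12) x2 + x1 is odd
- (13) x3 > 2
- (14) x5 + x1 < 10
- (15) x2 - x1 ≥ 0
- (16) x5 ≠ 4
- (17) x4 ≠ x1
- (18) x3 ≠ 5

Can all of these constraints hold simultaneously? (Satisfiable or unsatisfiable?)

Satisfiable

Setting (x1, x2, x3, x4, x5) = (4, 7, 4, 2, 3) satisfies everything: constraint 2: x5 - x3 = -1; constraint 5: x5 - x3 = -1, and the others follow.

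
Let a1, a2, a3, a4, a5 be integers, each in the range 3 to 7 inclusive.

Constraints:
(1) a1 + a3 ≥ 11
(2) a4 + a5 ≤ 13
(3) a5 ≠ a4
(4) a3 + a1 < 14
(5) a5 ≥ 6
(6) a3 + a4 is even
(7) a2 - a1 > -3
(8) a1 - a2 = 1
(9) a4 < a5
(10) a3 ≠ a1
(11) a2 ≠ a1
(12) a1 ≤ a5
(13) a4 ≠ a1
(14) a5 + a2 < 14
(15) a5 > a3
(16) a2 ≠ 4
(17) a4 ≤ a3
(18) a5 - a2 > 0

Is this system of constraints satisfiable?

Satisfiable

Try a1 = 6, a2 = 5, a3 = 5, a4 = 5, a5 = 6.
Check constraint 1: a1 + a3 = 11; constraint 2: a4 + a5 = 11. The remaining constraints are straightforward to verify.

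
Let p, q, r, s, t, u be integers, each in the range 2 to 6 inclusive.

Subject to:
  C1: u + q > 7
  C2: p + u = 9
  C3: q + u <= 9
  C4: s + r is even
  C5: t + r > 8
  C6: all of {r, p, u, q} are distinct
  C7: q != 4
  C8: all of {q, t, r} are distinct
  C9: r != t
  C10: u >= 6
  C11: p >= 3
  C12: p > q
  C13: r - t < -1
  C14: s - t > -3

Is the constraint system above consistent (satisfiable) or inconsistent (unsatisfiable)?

Satisfiable

Setting (p, q, r, s, t, u) = (3, 2, 4, 4, 6, 6) satisfies everything: constraint 1: u + q = 8; constraint 2: p + u = 9; constraint 3: q + u = 8, and the others follow.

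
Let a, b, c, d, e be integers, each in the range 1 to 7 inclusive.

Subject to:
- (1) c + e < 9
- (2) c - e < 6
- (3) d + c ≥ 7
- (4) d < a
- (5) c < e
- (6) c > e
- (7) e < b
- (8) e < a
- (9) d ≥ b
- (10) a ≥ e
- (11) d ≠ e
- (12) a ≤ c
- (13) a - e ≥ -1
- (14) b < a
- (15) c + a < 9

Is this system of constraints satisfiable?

Unsatisfiable

Constraints 4, 5, 7, 9, and 12 give e < b, b ≤ d, d < a, a ≤ c, c < e. Chaining: e < b ≤ d < a ≤ c < e, which forces e < e — impossible.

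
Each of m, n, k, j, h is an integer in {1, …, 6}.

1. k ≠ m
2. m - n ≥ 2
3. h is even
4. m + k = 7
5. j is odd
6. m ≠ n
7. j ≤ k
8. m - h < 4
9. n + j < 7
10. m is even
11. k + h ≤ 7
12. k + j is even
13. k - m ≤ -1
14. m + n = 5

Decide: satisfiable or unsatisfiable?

Satisfiable

The assignment m = 4, n = 1, k = 3, j = 3, h = 2 works:
  constraint 2 holds since m - n = 3.
  constraint 4 holds since m + k = 7.
  constraint 8 holds since m - h = 2.
The rest check out directly.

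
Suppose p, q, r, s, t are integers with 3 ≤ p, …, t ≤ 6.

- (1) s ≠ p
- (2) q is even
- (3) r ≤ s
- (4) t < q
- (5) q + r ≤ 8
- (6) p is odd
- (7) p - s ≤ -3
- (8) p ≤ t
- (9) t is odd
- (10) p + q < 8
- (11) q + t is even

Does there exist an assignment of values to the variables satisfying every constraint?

Unsatisfiable

Constraint 2 makes q even and constraint 9 makes t odd, so q + t must be odd. Constraint 11 says q + t is even — contradiction.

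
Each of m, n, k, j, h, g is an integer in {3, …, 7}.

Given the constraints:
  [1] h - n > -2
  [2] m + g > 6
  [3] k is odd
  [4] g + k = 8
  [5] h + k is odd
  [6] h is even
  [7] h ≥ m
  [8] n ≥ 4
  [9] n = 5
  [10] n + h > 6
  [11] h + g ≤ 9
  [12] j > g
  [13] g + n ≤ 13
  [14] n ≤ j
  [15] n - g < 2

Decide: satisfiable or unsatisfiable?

Try m = 3, n = 5, k = 3, j = 7, h = 4, g = 5.
Check constraint 1: h - n = -1; constraint 2: m + g = 8. The remaining constraints are straightforward to verify.

Satisfiable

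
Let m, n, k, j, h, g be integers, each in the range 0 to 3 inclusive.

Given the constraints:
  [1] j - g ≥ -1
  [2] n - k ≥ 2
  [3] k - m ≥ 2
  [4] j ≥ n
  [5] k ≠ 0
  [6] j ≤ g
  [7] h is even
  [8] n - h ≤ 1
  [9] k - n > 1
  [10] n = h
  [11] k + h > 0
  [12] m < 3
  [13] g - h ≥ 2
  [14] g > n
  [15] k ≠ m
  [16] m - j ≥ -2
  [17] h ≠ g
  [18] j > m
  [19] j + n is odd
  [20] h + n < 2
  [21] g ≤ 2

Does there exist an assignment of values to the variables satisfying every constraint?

Unsatisfiable

Constraints 1, 2, 3, 8, 13, and 16 give m − j ≥ -2, j − g ≥ -1, g − h ≥ 2, h − n ≥ -1, n − k ≥ 2, k − m ≥ 2.
Adding all 6 inequalities: the left sides telescope to 0, and the right sides sum to (-2) + (-1) + 2 + (-1) + 2 + 2 = 2. So 0 ≥ 2, which is false.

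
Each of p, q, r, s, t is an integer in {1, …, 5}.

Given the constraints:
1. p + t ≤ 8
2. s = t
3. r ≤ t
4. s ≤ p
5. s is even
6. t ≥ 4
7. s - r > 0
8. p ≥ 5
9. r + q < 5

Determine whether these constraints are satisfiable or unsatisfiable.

Unsatisfiable

From constraint 8: p ≥ 5. From constraint 6: t ≥ 4. Hence p + t ≥ 9. But constraint 1 requires p + t ≤ 8, and 8 < 9. Contradiction.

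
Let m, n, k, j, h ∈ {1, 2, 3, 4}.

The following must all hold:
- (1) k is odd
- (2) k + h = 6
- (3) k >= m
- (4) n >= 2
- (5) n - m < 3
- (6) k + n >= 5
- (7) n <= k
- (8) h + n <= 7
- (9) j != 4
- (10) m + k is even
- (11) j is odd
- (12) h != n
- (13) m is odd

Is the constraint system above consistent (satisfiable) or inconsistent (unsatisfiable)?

Setting (m, n, k, j, h) = (1, 2, 3, 3, 3) satisfies everything: constraint 2: k + h = 6; constraint 5: n - m = 1, and the others follow.

Satisfiable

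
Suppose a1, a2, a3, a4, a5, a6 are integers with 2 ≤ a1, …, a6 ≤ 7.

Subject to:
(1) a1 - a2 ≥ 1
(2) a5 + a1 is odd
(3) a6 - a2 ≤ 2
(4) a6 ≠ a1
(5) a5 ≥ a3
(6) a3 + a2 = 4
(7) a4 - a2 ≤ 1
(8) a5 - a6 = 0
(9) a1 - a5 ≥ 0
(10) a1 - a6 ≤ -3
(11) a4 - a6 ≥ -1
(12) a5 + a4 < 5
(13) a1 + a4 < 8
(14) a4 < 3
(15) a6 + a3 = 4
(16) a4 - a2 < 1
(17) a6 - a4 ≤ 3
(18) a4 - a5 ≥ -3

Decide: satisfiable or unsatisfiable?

Unsatisfiable

Constraints 1, 3, and 10 give a1 − a2 ≥ 1, a2 − a6 ≥ -2, a6 − a1 ≥ 3.
Adding all 3 inequalities: the left sides telescope to 0, and the right sides sum to 1 + (-2) + 3 = 2. So 0 ≥ 2, which is false.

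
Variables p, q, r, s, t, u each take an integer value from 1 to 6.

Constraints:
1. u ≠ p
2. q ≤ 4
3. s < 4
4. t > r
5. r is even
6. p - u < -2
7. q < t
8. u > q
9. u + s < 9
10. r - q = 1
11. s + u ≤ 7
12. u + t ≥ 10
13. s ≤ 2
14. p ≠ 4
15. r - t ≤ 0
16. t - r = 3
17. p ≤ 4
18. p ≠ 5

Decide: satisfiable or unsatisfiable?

Satisfiable

Setting (p, q, r, s, t, u) = (1, 1, 2, 1, 5, 5) satisfies everything: constraint 6: p - u = -4; constraint 9: u + s = 6; constraint 10: r - q = 1, and the others follow.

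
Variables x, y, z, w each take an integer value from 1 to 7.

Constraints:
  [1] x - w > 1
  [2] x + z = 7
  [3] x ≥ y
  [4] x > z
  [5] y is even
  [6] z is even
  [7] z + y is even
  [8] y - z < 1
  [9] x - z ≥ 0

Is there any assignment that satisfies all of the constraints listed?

Take x = 5, y = 2, z = 2, w = 3. Then constraint 1: x - w = 2; constraint 2: x + z = 7; constraint 8: y - z = 0, and every other listed constraint is also met.

Satisfiable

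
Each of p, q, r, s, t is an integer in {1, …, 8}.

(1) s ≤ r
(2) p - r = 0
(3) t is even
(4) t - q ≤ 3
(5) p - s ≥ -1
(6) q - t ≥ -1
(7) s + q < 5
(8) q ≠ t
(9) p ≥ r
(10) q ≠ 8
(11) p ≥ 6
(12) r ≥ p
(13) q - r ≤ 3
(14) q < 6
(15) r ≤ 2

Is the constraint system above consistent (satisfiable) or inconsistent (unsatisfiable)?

Unsatisfiable

From constraint 11: p ≥ 6. From constraints 12 and 15: p ≤ r and r ≤ 2, so p ≤ 2. But 2 < 6, so no value of p works.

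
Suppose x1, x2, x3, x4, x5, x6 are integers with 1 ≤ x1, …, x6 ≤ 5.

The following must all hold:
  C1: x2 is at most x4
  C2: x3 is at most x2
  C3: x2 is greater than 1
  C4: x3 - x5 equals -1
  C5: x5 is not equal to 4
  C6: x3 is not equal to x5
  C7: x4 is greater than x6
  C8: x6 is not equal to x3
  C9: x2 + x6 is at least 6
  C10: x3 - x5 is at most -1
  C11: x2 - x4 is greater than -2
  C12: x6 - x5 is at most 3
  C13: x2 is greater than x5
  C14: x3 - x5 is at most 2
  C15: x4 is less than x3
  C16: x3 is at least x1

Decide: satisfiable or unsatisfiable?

Constraints 1, 10, 13, and 15 give x3 < x5, x5 < x2, x2 ≤ x4, x4 < x3. Chaining: x3 < x5 < x2 ≤ x4 < x3, which forces x3 < x3 — impossible.

Unsatisfiable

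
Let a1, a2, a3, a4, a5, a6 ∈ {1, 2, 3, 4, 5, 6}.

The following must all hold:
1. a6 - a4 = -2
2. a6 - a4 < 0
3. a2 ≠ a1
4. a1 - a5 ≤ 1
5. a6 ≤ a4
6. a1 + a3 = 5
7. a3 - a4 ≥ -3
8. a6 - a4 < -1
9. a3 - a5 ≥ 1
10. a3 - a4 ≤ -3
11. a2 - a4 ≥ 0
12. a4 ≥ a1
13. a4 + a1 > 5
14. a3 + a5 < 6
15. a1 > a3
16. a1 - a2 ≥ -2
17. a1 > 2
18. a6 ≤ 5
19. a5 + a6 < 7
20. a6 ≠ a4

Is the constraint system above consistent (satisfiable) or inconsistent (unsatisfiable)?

Unsatisfiable

Constraints 4, 9, 10, 11, and 16 give a2 − a4 ≥ 0, a4 − a3 ≥ 3, a3 − a5 ≥ 1, a5 − a1 ≥ -1, a1 − a2 ≥ -2.
Adding all 5 inequalities: the left sides telescope to 0, and the right sides sum to 0 + 3 + 1 + (-1) + (-2) = 1. So 0 ≥ 1, which is false.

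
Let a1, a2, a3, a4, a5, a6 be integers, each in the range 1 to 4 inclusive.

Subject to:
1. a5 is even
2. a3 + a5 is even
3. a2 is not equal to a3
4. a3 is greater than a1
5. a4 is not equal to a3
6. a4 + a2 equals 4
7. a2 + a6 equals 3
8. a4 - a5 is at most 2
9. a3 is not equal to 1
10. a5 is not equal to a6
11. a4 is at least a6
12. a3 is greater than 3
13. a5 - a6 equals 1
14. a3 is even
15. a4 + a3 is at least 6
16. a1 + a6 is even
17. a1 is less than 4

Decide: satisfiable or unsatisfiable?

Satisfiable

One satisfying assignment is a1 = 3, a2 = 2, a3 = 4, a4 = 2, a5 = 2, a6 = 1.
For the less obvious constraints — constraint 6: a4 + a2 = 4; constraint 7: a2 + a6 = 3 — and the others hold by inspection.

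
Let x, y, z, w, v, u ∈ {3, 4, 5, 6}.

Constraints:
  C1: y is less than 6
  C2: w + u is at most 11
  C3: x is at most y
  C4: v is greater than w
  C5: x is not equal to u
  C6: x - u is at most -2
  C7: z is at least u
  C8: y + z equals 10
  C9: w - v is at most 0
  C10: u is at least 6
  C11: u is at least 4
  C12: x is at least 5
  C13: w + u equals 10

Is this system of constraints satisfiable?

From constraints 3 and 12: y ≥ x ≥ 5. From constraints 7 and 10: z ≥ u ≥ 6. Hence y + z ≥ 11. But constraint 8 requires y + z = 10, and 10 < 11. Contradiction.

Unsatisfiable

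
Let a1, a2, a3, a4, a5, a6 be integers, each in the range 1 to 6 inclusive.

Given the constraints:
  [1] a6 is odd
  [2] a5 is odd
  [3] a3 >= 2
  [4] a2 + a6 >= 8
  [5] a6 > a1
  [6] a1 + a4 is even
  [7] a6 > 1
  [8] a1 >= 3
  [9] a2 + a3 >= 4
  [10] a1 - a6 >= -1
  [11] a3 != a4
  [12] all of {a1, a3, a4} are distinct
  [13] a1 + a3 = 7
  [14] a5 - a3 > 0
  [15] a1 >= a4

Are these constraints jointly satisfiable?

Satisfiable

Try a1 = 4, a2 = 3, a3 = 3, a4 = 2, a5 = 5, a6 = 5.
Check constraint 4: a2 + a6 = 8; constraint 9: a2 + a3 = 6; constraint 10: a1 - a6 = -1. The remaining constraints are straightforward to verify.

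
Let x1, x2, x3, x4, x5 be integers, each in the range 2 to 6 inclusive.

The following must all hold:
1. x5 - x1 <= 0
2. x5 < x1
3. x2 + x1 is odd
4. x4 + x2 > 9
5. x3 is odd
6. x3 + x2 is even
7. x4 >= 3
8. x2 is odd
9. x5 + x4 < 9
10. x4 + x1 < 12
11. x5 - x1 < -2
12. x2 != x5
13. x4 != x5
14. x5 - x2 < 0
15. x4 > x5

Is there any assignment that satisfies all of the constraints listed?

One satisfying assignment is x1 = 6, x2 = 5, x3 = 3, x4 = 5, x5 = 3.
For the less obvious constraints — constraint 1: x5 - x1 = -3; constraint 4: x4 + x2 = 10 — and the others hold by inspection.

Satisfiable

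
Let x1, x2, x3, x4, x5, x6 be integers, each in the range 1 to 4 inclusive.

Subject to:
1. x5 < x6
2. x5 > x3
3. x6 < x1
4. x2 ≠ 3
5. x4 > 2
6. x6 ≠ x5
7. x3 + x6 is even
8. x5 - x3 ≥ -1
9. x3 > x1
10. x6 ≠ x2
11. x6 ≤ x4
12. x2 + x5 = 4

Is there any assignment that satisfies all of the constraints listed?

Constraints 1, 2, 3, and 9 give x6 < x1, x1 < x3, x3 < x5, x5 < x6. Chaining: x6 < x1 < x3 < x5 < x6, which forces x6 < x6 — impossible.

Unsatisfiable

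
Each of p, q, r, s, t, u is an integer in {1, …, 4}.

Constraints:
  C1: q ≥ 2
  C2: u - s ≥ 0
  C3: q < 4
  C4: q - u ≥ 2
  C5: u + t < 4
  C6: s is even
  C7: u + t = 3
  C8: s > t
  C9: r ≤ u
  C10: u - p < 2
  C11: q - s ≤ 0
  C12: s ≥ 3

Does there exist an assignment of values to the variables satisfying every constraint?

Constraints 2, 4, and 11 give u − s ≥ 0, s − q ≥ 0, q − u ≥ 2.
Adding all 3 inequalities: the left sides telescope to 0, and the right sides sum to 0 + 0 + 2 = 2. So 0 ≥ 2, which is false.

Unsatisfiable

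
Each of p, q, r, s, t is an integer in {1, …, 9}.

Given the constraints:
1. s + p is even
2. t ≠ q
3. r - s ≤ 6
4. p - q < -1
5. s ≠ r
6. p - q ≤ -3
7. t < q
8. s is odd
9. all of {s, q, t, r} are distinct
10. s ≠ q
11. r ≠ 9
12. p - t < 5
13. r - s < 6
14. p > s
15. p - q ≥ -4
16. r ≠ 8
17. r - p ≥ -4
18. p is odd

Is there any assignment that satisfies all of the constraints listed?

Take p = 5, q = 9, r = 4, s = 1, t = 3. Then constraint 3: r - s = 3; constraint 4: p - q = -4, and every other listed constraint is also met.

Satisfiable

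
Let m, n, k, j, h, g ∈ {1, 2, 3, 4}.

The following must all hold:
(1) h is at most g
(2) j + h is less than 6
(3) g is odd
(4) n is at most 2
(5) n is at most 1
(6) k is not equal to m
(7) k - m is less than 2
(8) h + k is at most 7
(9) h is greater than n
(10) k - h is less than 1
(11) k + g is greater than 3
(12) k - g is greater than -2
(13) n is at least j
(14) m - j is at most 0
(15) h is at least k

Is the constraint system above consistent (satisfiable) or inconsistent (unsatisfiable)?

Satisfiable

The assignment m = 1, n = 1, k = 2, j = 1, h = 2, g = 3 works:
  constraint 2 holds since j + h = 3.
  constraint 7 holds since k - m = 1.
The rest check out directly.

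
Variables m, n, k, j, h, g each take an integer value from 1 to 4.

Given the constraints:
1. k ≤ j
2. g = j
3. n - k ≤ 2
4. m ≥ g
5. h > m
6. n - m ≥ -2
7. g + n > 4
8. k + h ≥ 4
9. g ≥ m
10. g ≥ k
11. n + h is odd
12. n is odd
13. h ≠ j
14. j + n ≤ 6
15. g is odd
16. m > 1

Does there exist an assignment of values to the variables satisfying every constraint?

Take m = 3, n = 3, k = 1, j = 3, h = 4, g = 3. Then constraint 3: n - k = 2; constraint 6: n - m = 0; constraint 7: g + n = 6, and every other listed constraint is also met.

Satisfiable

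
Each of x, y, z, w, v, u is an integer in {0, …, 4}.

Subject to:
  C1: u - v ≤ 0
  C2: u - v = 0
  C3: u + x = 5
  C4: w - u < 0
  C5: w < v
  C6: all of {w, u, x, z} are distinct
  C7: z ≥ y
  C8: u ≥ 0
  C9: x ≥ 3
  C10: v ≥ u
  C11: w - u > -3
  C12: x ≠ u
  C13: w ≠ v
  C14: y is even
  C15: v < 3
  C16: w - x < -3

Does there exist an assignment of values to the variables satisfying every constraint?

One satisfying assignment is x = 4, y = 0, z = 2, w = 0, v = 1, u = 1.
For the less obvious constraints — constraint 1: u - v = 0; constraint 2: u - v = 0 — and the others hold by inspection.

Satisfiable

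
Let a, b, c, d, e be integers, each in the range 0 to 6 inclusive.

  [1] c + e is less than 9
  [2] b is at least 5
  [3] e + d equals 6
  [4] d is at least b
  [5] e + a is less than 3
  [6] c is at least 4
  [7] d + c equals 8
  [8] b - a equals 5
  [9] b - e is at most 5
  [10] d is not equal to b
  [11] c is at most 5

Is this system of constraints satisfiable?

From constraints 2 and 4: d ≥ b ≥ 5. From constraint 6: c ≥ 4. Hence d + c ≥ 9. But constraint 7 requires d + c = 8, and 8 < 9. Contradiction.

Unsatisfiable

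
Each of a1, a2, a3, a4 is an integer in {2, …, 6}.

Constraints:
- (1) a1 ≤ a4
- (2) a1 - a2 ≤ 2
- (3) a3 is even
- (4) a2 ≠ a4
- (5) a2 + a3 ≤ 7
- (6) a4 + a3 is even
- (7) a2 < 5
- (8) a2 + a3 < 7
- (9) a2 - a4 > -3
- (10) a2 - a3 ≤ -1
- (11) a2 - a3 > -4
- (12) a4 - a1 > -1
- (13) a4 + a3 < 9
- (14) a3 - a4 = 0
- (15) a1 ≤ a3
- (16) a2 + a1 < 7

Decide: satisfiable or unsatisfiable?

Setting (a1, a2, a3, a4) = (4, 2, 4, 4) satisfies everything: constraint 2: a1 - a2 = 2; constraint 5: a2 + a3 = 6, and the others follow.

Satisfiable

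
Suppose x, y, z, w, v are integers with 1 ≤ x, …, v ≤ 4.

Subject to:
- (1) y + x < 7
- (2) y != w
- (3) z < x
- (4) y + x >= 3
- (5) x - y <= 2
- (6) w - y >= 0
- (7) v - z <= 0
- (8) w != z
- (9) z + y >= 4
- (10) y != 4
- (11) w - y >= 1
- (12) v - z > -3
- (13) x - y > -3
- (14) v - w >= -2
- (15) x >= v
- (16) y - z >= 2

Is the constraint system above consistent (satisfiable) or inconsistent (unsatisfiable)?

Unsatisfiable

Constraints 7, 11, 14, and 16 give v − w ≥ -2, w − y ≥ 1, y − z ≥ 2, z − v ≥ 0.
Adding all 4 inequalities: the left sides telescope to 0, and the right sides sum to (-2) + 1 + 2 + 0 = 1. So 0 ≥ 1, which is false.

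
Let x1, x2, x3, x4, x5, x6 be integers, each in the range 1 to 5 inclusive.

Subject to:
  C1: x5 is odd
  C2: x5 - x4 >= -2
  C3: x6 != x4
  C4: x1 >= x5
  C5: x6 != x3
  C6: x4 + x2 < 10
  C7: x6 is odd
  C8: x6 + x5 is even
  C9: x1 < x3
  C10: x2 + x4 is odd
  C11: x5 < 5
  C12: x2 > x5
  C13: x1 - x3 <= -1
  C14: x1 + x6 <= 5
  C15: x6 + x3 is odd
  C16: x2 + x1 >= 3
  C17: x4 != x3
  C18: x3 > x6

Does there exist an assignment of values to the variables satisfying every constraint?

Satisfiable

One satisfying assignment is x1 = 2, x2 = 4, x3 = 4, x4 = 3, x5 = 1, x6 = 1.
For the less obvious constraints — constraint 2: x5 - x4 = -2; constraint 6: x4 + x2 = 7 — and the others hold by inspection.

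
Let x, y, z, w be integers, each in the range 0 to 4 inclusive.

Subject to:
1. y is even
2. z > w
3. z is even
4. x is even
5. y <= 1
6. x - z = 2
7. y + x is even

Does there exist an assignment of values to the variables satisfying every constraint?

Satisfiable

One satisfying assignment is x = 4, y = 0, z = 2, w = 0.
For the less obvious constraints — constraint 1: y = 0 is even; constraint 6: x - z = 2 — and the others hold by inspection.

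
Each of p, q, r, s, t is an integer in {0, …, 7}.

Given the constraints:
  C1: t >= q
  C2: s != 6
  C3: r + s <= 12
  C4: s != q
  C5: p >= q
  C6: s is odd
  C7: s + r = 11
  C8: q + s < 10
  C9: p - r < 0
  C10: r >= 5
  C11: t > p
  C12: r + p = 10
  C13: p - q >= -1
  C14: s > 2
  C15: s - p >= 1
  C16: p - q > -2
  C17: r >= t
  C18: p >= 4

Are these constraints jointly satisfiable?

Take p = 4, q = 4, r = 6, s = 5, t = 5. Then constraint 3: r + s = 11; constraint 7: s + r = 11; constraint 8: q + s = 9, and every other listed constraint is also met.

Satisfiable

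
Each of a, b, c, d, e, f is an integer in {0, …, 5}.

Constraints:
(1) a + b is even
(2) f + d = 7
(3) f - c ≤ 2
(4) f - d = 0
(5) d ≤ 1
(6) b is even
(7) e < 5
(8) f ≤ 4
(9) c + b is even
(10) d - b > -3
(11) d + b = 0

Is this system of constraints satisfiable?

From constraint 8: f ≤ 4. From constraint 5: d ≤ 1. Hence f + d ≤ 5. But constraint 2 requires f + d = 7, and 7 > 5. Contradiction.

Unsatisfiable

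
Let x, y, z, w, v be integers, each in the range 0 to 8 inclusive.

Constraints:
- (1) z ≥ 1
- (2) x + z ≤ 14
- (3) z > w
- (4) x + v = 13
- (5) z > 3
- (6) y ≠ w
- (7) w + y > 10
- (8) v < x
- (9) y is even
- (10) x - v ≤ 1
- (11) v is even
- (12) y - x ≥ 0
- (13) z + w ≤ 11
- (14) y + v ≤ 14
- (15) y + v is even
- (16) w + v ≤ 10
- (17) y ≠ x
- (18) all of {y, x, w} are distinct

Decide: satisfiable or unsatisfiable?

Satisfiable

Setting (x, y, z, w, v) = (7, 8, 6, 3, 6) satisfies everything: constraint 2: x + z = 13; constraint 4: x + v = 13; constraint 7: w + y = 11, and the others follow.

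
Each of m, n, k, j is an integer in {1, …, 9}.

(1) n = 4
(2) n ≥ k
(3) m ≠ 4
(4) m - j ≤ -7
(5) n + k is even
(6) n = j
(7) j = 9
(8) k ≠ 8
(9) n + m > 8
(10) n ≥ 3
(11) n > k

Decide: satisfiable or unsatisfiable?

Unsatisfiable

Constraint 1 fixes n = 4 and constraint 7 fixes j = 9, but constraint 6 requires n = j. Since 4 ≠ 9, contradiction.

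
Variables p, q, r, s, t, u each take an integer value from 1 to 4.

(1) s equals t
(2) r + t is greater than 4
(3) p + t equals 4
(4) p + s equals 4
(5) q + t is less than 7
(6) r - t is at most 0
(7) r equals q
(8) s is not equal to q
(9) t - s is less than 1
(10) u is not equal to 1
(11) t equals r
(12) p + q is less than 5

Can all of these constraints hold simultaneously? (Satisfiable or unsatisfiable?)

Unsatisfiable

From constraints 1, 7, and 11, s = t = r = q, so s = q. But constraint 8 says s ≠ q. Contradiction.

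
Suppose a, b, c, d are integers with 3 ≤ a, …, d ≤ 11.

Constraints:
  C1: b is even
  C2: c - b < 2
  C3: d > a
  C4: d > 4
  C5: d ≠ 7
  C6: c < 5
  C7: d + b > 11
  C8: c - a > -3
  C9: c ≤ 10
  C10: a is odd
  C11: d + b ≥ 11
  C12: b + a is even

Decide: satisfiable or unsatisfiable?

Constraint 1 makes b even and constraint 10 makes a odd, so b + a must be odd. Constraint 12 says b + a is even — contradiction.

Unsatisfiable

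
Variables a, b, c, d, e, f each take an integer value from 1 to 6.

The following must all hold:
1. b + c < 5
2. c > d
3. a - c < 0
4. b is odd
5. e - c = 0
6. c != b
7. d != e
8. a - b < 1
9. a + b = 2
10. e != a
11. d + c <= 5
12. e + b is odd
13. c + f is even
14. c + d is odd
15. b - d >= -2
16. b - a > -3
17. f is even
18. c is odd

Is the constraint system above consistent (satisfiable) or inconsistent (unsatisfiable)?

Unsatisfiable

Constraint 18 makes c odd and constraint 17 makes f even, so c + f must be odd. Constraint 13 says c + f is even — contradiction.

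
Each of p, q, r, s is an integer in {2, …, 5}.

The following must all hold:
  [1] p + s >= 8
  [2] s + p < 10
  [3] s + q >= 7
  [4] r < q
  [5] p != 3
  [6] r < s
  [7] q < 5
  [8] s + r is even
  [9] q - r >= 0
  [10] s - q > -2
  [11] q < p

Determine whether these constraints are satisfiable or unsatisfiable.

Satisfiable

Take p = 5, q = 4, r = 2, s = 4. Then constraint 1: p + s = 9; constraint 2: s + p = 9, and every other listed constraint is also met.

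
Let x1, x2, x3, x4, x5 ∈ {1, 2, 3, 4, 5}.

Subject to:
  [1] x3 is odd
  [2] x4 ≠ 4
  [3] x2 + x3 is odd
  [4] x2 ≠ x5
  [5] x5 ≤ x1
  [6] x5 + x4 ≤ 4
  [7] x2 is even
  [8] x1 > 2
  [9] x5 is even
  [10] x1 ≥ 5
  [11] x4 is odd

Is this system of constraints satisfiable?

Satisfiable

Take x1 = 5, x2 = 4, x3 = 3, x4 = 1, x5 = 2. Then constraint 1: x3 = 3 is odd; constraint 6: x5 + x4 = 3, and every other listed constraint is also met.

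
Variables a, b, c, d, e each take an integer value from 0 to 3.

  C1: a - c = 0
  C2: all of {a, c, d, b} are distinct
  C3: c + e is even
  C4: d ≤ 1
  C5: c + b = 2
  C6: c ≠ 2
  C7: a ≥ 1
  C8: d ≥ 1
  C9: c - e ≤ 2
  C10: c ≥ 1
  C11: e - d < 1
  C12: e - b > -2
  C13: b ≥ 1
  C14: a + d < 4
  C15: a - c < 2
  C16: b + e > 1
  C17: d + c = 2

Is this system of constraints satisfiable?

Unsatisfiable

Constraints 7, 8, 10, and 13 confine each of a, c, d, b to the 3 values {1, …, 3} (the domain already gives each ≤ 3).
Constraint 2 requires all 4 of them to be distinct, but only 3 values are available — impossible by the pigeonhole principle.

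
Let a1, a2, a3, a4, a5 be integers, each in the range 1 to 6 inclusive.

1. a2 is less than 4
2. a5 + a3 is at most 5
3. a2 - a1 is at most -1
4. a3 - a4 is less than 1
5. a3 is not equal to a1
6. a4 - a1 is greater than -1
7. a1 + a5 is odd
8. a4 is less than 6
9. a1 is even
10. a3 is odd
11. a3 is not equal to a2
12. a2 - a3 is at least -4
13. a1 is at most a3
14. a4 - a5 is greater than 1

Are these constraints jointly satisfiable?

One satisfying assignment is a1 = 2, a2 = 1, a3 = 3, a4 = 3, a5 = 1.
For the less obvious constraints — constraint 2: a5 + a3 = 4; constraint 3: a2 - a1 = -1; constraint 4: a3 - a4 = 0 — and the others hold by inspection.

Satisfiable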